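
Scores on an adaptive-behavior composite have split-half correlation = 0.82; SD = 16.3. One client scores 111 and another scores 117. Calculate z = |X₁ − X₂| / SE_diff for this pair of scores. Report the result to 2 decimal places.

r_full = 2·0.82 / (1 + 0.82) ≃ 0.90110
SEM = 16.30000·√(1 − 0.90110) ≃ 5.12611
SE_diff = SEM · √2 ≃ 5.12611 · 1.41421 ≃ 7.24942
z = |111 − 117| / 7.24942 = 6 / 7.24942 ≃ 0.82765

0.83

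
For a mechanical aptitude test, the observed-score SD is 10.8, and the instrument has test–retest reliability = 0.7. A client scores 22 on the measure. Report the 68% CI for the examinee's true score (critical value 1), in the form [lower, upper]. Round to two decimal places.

The standard error of measurement is 10.80000*√(1 − 0.70000) ≃ 10.80000*0.54772 ≃ 5.91540.
Half-width = 1*5.91540 ≃ 5.91540
CI = 22 ± 5.91540 → [16.08460, 27.91540]

[16.08, 27.92]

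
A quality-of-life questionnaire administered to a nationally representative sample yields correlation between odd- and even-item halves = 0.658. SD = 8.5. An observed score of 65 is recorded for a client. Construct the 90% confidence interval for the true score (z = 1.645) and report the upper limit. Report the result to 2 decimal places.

71.35

Full-length reliability (Spearman-Brown) = 2(0.658)/(1+0.658) ≃ 0.794
SEM = 8.500*√(1 − 0.794) ≃ 3.860
1.645 * SEM ≃ 6.350
Upper limit = 65 + 6.350 ≃ 71.350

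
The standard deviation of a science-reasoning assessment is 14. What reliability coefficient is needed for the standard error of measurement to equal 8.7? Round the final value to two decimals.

0.61

r = 1 − (8.7000/14)² ≈ 1 − 0.3862 ≈ 0.6138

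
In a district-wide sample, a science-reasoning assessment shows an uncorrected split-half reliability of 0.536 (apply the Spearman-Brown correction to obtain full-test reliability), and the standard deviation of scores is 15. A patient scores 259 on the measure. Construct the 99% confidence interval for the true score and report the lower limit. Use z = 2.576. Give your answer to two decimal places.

237.76

r_full = 2·0.536 / (1 + 0.536) ≈ 0.6979
SEM = 15.0000*√(1 − 0.6979) ≈ 8.2443
Half-width = 2.576*8.2443 ≈ 21.2374
Lower limit = 259 − 21.2374 ≈ 237.7626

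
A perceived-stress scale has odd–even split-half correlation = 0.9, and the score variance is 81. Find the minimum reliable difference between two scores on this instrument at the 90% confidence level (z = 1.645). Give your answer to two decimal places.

σ = 81^(1/2) = 9.0000
r_full = 2·0.9 / (1 + 0.9) ≈ 0.9474
SEM = 9.0000·√(1 − 0.9474) ≈ 2.0647
SE_diff = √2 · SEM ≈ 2.9200
Smallest detectable difference = 1.645·2.9200 ≈ 4.8034

4.80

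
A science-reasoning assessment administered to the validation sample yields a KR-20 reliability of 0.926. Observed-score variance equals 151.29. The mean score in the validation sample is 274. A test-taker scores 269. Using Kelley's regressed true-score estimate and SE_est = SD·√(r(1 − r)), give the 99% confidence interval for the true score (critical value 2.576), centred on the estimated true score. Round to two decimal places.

[261.08, 277.66]

σ = 151.29^(1/2) = 12.300
Estimated true score = 0.926*269 + (1 − 0.926)*274 ≈ 269.370
SE_est = 12.300·√[r(1 − r)] ≈ 3.220
CI = 269.370 ± 2.576 * 3.220 → [261.076, 277.664]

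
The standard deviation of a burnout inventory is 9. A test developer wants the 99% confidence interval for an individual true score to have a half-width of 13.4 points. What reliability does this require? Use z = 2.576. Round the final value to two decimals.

0.67

SEM needed = half-width / z = 13.4/2.576 ≈ 5.20186
r = 1 − (SEM / SD)² = 1 − (5.20186 / 9)² ≈ 1 − 0.33407 ≈ 0.66593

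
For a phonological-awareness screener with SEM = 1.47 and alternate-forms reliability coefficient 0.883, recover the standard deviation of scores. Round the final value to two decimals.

SD = 1.47 / √(1 − 0.883) ≃ 4.298

4.30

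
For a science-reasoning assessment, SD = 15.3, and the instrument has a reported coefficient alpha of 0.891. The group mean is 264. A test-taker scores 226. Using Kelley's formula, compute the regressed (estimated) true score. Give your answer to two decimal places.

T̂ = r·X + (1 − r)·M = 0.8910·226 + 0.1090·264 = 201.3660 + 28.7760 ≈ 230.1420

230.14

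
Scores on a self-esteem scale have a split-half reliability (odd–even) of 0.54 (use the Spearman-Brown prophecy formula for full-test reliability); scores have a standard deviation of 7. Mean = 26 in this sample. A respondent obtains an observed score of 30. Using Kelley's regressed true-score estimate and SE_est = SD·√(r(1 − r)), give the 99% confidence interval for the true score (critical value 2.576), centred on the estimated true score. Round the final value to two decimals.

[20.55, 37.06]

Spearman-Brown: r = 2(0.54) / (1 + 0.54) = 1.0800 / 1.5400 ≈ 0.7013
T̂ = r·X + (1 − r)·M = 0.7013*30 + 0.2987*26 = 21.0390 + 7.7662 ≈ 28.8052
SE_est = SD * √(r(1 − r)) = 7.0000 * √0.2095 ≈ 7.0000 * 0.4577 ≈ 3.2038
99% CI: 28.8052 ± 8.2530 ≈ (20.5522, 37.0582)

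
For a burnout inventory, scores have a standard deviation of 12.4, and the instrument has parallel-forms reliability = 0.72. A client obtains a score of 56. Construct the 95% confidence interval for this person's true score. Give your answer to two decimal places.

[43.14, 68.86]

SEM = 12.40000 * √(1 − 0.72000) = 12.40000 * √0.28000 ≃ 12.40000 * 0.52915 ≃ 6.56146
1.96 * SEM ≃ 12.86047
Interval: (43.13953, 68.86047)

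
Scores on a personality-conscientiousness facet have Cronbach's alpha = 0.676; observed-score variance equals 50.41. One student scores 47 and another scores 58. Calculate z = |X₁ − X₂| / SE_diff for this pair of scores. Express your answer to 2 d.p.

1.92

σ = 50.41^(1/2) = 7.1000
The standard error of measurement is 7.1000*√(1 − 0.6760) ≈ 7.1000*0.5692 ≈ 4.0414.
Standard error of the difference = 4.0414·√2 ≈ 5.7154
z = |47 − 58| / 5.7154 = 11 / 5.7154 ≈ 1.9246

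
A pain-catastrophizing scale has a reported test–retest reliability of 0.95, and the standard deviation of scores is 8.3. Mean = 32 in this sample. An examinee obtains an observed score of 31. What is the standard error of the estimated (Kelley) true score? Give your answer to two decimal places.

1.81

SE_est = 8.3000·√[r(1 − r)] ≃ 1.8089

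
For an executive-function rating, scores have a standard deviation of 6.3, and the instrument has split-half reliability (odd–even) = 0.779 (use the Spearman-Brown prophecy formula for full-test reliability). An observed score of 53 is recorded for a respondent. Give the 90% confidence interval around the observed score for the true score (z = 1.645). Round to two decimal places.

[49.35, 56.65]

Full-length reliability (Spearman-Brown) = 2(0.779)/(1+0.779) ≈ 0.876
The standard error of measurement is 6.300·√(1 − 0.876) ≈ 6.300·0.352 ≈ 2.220.
Half-width = 1.645·2.220 ≈ 3.653
CI = 53 ± 3.653 → [49.347, 56.653]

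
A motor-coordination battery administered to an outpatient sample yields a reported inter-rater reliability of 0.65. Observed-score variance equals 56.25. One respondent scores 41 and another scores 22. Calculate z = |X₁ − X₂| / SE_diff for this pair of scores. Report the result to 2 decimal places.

3.03

SD = √56.25 ≈ 7.5000
SEM = 7.5000 · √(1 − 0.6500) = 7.5000 · √0.3500 ≈ 7.5000 · 0.5916 ≈ 4.4371
SE_diff = √2 · SEM ≈ 6.2750
z = 19 / 6.2750 ≈ 3.0279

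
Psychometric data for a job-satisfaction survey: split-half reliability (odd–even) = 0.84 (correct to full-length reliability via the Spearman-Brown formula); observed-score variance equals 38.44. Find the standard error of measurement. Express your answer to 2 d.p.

SD = √38.44 = 6.20000
r_full = 2·0.84 / (1 + 0.84) ≈ 0.91304
SEM = 6.20000×√(1 − 0.91304) ≈ 1.82828

1.83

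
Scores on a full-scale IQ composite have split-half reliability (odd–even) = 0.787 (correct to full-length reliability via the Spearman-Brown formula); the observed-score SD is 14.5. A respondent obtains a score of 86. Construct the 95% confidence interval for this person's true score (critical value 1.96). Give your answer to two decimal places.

r_full = 2·0.787 / (1 + 0.787) ≃ 0.88081
SEM = 14.50000×√(1 − 0.88081) ≃ 5.00605
Half-width = 1.96×5.00605 ≃ 9.81187
CI = 86 ± 9.81187 → [76.18813, 95.81187]

[76.19, 95.81]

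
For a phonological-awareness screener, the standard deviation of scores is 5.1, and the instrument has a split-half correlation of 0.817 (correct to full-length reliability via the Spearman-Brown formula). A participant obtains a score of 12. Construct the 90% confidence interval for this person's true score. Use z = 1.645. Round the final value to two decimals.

[9.34, 14.66]

r_full = 2·0.817 / (1 + 0.817) ≈ 0.8993
SEM = 5.1000*√(1 − 0.8993) ≈ 1.6185
Half-width = 1.645*1.6185 ≈ 2.6625
CI = 12 ± 2.6625 → [9.3375, 14.6625]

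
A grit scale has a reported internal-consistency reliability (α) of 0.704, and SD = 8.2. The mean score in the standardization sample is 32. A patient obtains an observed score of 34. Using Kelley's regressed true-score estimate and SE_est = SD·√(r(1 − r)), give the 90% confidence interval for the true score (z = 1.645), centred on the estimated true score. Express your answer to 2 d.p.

T̂ = 0.70400(34) + 0.29600(32) ≈ 33.40800
SE_est = SD × √(r(1 − r)) = 8.20000 × √0.20838 ≈ 8.20000 × 0.45649 ≈ 3.74323
CI = 33.40800 ± 1.645 × 3.74323 → [27.25039, 39.56561]

[27.25, 39.57]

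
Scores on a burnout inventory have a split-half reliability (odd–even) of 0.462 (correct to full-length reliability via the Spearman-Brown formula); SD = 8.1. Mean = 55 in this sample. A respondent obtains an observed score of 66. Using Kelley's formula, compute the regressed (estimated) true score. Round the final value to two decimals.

61.95

r_full = 2·0.462 / (1 + 0.462) ≃ 0.632
T̂ = r·X + (1 − r)·M = 0.632*66 + 0.368*55 ≃ 41.713 + 20.239 ≃ 61.952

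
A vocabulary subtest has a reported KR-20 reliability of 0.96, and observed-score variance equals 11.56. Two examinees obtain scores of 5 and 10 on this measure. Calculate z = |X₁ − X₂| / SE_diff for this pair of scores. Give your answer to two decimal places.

5.20

SD = √11.56 ≈ 3.40000
SEM = 3.40000 · √(1 − 0.96000) = 3.40000 · √0.04000 ≈ 3.40000 · 0.20000 ≈ 0.68000
Standard error of the difference = 0.68000·√2 ≈ 0.96167
z = |5 − 10| / 0.96167 = 5 / 0.96167 ≈ 5.19931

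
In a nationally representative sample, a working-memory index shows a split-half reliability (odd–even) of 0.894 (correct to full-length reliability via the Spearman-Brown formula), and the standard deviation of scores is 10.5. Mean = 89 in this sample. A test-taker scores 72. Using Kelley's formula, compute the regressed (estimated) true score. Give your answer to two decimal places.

r_full = 2·0.894 / (1 + 0.894) ≈ 0.9440
Estimated true score = 0.9440·72 + (1 − 0.9440)·89 ≈ 72.9514

72.95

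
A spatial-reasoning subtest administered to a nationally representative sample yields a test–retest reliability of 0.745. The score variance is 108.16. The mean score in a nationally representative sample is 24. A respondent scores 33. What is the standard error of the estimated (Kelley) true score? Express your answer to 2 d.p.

4.53

SD = √108.16 = 10.40000
SE_est = 10.40000×√(0.74500×0.25500) ≈ 4.53296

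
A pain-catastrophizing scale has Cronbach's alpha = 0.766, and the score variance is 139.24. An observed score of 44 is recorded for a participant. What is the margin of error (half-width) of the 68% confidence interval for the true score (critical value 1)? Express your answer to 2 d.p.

5.71

SD = √139.24 ≈ 11.800
SEM = 11.800 · √(1 − 0.766) = 11.800 · √0.234 ≈ 11.800 · 0.484 ≈ 5.708
Margin = 1 · 5.708 ≈ 5.708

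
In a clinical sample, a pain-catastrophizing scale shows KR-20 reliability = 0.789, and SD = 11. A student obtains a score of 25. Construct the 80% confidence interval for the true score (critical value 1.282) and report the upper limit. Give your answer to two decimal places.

31.48

SEM = 11.000 × √(1 − 0.789) = 11.000 × √0.211 ≈ 11.000 × 0.459 ≈ 5.053
1.282 × SEM ≈ 6.478
Upper bound: 25 + 6.478 = 31.478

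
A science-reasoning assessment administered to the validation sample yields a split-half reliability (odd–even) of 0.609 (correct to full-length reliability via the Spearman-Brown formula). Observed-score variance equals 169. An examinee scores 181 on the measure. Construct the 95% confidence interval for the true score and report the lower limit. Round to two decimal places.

SD = √169 = 13.000
Spearman-Brown: r = 2(0.609) / (1 + 0.609) = 1.218 / 1.609 ≈ 0.757
The standard error of measurement is 13.000*√(1 − 0.757) ≈ 13.000*0.493 ≈ 6.408.
Margin = 1.96 * 6.408 ≈ 12.561
Lower bound: 181 − 12.561 = 168.439

168.44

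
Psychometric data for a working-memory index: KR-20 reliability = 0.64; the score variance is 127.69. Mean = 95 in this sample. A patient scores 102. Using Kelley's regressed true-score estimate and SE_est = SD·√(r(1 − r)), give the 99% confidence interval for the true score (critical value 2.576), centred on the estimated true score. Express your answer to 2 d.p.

[85.51, 113.45]

SD = √127.69 ≈ 11.30000
T̂ = r·X + (1 − r)·M = 0.64000·102 + 0.36000·95 = 65.28000 + 34.20000 ≈ 99.48000
SE_est = SD · √(r(1 − r)) = 11.30000 · √0.23040 ≈ 11.30000 · 0.48000 ≈ 5.42400
CI = 99.48000 ± 2.576 · 5.42400 → [85.50778, 113.45222]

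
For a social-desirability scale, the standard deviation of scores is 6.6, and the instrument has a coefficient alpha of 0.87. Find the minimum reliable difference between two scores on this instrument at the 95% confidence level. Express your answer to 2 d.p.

SEM = 6.6000 × √(1 − 0.8700) = 6.6000 × √0.1300 ≈ 6.6000 × 0.3606 ≈ 2.3797
SE_diff = √2 × SEM ≈ 3.3654
Minimum reliable difference = 1.96 × SE_diff ≈ 1.96 × 3.3654 ≈ 6.5961

6.60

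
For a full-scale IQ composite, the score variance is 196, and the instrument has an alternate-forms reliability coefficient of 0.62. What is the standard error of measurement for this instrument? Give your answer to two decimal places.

σ = 196^(1/2) = 14.000
SEM = 14.000×√(1 − 0.620) ≈ 8.630

8.63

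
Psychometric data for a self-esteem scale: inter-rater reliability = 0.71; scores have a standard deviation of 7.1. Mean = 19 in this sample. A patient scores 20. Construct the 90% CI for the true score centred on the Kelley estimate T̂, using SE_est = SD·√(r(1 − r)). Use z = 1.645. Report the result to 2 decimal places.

T̂ = r·X + (1 − r)·M = 0.710·20 + 0.290·19 = 14.200 + 5.510 ≃ 19.710
SE_est = SD · √(r(1 − r)) = 7.100 · √0.206 ≃ 7.100 · 0.454 ≃ 3.222
90% CI: 19.710 ± 5.300 ≃ (14.410, 25.010)

[14.41, 25.01]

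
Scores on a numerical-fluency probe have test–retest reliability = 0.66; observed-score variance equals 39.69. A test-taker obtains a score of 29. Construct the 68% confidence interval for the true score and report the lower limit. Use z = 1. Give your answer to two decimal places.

25.33

SD = √39.69 ≃ 6.3000
SEM = 6.3000 × √(1 − 0.6600) = 6.3000 × √0.3400 ≃ 6.3000 × 0.5831 ≃ 3.6735
1 × SEM ≃ 3.6735
Lower bound: 29 − 3.6735 = 25.3265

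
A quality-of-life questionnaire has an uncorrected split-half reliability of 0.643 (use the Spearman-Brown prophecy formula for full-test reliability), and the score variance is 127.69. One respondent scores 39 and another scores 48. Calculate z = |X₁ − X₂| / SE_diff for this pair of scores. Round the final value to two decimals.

1.21

SD = √127.69 = 11.300
Full-length reliability (Spearman-Brown) = 2(0.643)/(1+0.643) ≃ 0.783
SEM = 11.300 · √(1 − 0.783) = 11.300 · √0.217 ≃ 11.300 · 0.466 ≃ 5.267
SE_diff = SEM · √2 ≃ 5.267 · 1.414 ≃ 7.449
z = |39 − 48| / 7.449 = 9 / 7.449 ≃ 1.208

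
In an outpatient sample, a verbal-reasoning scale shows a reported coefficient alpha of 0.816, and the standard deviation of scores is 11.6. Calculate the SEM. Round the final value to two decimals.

4.98

SEM = 11.600 * √(1 − 0.816) = 11.600 * √0.184 ≈ 11.600 * 0.429 ≈ 4.976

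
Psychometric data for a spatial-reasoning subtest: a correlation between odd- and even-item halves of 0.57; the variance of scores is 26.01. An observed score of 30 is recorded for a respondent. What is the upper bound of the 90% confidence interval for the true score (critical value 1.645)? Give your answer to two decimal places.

SD = √26.01 ≈ 5.10000
r_full = 2·0.57 / (1 + 0.57) ≈ 0.72611
SEM = 5.10000 × √(1 − 0.72611) = 5.10000 × √0.27389 ≈ 5.10000 × 0.52334 ≈ 2.66904
Half-width = 1.645×2.66904 ≈ 4.39057
Upper limit = 30 + 4.39057 ≈ 34.39057

34.39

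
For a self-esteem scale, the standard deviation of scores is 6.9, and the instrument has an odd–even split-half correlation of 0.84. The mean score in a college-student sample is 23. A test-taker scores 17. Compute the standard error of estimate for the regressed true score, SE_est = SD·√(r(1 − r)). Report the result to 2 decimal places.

Spearman-Brown: r = 2(0.84) / (1 + 0.84) = 1.6800 / 1.8400 ≈ 0.9130
SE_est = 6.9000·√(0.9130·0.0870) ≈ 1.9442

1.94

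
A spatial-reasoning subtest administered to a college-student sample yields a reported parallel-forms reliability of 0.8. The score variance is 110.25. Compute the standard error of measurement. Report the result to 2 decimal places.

4.70

SD = √110.25 ≃ 10.5000
SEM = 10.5000 × √(1 − 0.8000) = 10.5000 × √0.2000 ≃ 10.5000 × 0.4472 ≃ 4.6957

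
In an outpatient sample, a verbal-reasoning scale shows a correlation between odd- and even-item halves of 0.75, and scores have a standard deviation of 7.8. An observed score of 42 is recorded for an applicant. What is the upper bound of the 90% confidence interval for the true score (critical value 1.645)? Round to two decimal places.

r_full = 2·0.75 / (1 + 0.75) ≃ 0.85714
SEM = 7.80000×√(1 − 0.85714) ≃ 2.94812
Half-width = 1.645×2.94812 ≃ 4.84966
Upper bound: 42 + 4.84966 = 46.84966

46.85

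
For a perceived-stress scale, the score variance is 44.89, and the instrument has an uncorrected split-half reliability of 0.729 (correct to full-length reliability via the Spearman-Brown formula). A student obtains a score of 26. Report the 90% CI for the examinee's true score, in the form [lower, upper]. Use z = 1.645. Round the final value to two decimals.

[21.64, 30.36]

σ = 44.89^(1/2) = 6.70000
Full-length reliability (Spearman-Brown) = 2(0.729)/(1+0.729) ≈ 0.84326
SEM = 6.70000 * √(1 − 0.84326) = 6.70000 * √0.15674 ≈ 6.70000 * 0.39590 ≈ 2.65254
Margin = 1.645 * 2.65254 ≈ 4.36343
CI = 26 ± 4.36343 → [21.63657, 30.36343]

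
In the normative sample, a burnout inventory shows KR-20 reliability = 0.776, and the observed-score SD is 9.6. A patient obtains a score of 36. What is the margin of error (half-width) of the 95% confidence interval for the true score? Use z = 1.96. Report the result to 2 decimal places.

SEM = 9.60000×√(1 − 0.77600) ≈ 4.54355
1.96 × SEM ≈ 8.90536

8.91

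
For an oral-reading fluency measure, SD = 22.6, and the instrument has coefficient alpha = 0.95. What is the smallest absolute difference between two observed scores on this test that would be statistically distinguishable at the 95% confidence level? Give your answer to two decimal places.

The standard error of measurement is 22.6000*√(1 − 0.9500) ≃ 22.6000*0.2236 ≃ 5.0535.
Standard error of the difference = 5.0535·√2 ≃ 7.1467
Minimum reliable difference = 1.96 * SE_diff ≃ 1.96 * 7.1467 ≃ 14.0076

14.01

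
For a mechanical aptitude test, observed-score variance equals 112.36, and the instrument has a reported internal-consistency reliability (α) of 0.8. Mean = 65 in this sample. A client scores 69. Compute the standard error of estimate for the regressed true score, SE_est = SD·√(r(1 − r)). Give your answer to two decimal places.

SD = √112.36 ≈ 10.6000
SE_est = SD × √(r(1 − r)) = 10.6000 × √0.1600 ≈ 10.6000 × 0.4000 ≈ 4.2400

4.24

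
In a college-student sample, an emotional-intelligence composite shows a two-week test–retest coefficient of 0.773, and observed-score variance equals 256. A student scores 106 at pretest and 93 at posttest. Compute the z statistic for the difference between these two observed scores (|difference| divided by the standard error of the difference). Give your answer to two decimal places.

σ = 256^(1/2) = 16.000
SEM = 16.000×√(1 − 0.773) ≈ 7.623
SE_diff = SEM × √2 ≈ 7.623 × 1.414 ≈ 10.781
z = 13 / 10.781 ≈ 1.206

1.21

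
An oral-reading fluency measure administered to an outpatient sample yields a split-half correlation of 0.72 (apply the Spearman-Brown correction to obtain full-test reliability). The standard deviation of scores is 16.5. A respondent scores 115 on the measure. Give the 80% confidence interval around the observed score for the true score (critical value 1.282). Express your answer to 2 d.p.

r_full = 2·0.72 / (1 + 0.72) ≃ 0.83721
SEM = 16.50000 × √(1 − 0.83721) = 16.50000 × √0.16279 ≃ 16.50000 × 0.40347 ≃ 6.65731
Margin = 1.282 × 6.65731 ≃ 8.53467
80% CI: 115 ± 8.53467 = [106.46533, 123.53467]

[106.47, 123.53]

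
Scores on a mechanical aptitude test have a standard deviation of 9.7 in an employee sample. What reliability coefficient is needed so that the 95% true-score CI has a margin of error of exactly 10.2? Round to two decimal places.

0.71

Required SEM = 10.2 / 1.96 ≈ 5.204
r = 1 − (5.204/9.7)² ≈ 1 − 0.288 ≈ 0.712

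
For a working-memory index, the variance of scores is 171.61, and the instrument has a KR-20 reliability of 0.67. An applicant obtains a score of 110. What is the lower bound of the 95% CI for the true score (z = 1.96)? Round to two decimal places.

95.25

SD = √171.61 = 13.1000
SEM = 13.1000·√(1 − 0.6700) ≈ 7.5254
1.96 · SEM ≈ 14.7497
Lower limit = 110 − 14.7497 ≈ 95.2503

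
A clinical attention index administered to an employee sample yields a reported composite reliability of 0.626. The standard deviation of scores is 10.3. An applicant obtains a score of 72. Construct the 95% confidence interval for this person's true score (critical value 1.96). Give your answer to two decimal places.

[59.65, 84.35]

SEM = 10.30000*√(1 − 0.62600) ≈ 6.29902
Half-width = 1.96*6.29902 ≈ 12.34608
Interval: (59.65392, 84.34608)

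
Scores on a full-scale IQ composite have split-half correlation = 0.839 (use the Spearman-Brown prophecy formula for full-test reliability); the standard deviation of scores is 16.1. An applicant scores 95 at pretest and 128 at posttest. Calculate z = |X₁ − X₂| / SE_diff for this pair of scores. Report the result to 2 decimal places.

4.90

Spearman-Brown: r = 2(0.839) / (1 + 0.839) = 1.6780 / 1.8390 ≈ 0.9125
SEM = 16.1000×√(1 − 0.9125) ≈ 4.7637
SE_diff = SEM × √2 ≈ 4.7637 × 1.4142 ≈ 6.7369
z = 33 / 6.7369 ≈ 4.8984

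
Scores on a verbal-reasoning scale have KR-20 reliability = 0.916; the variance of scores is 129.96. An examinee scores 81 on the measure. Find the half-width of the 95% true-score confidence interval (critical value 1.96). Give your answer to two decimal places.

6.48

SD = √129.96 ≃ 11.4000
SEM = 11.4000×√(1 − 0.9160) ≃ 3.3040
1.96 × SEM ≃ 6.4759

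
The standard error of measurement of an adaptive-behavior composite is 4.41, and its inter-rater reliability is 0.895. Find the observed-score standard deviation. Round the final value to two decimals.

13.61

SD = 4.41 / √(1 − 0.895) ≈ 13.6096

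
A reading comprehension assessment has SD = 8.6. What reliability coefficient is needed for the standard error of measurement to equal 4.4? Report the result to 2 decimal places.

r = 1 − (SEM / SD)² = 1 − (4.400 / 8.6)² ≈ 1 − 0.262 ≈ 0.738

0.74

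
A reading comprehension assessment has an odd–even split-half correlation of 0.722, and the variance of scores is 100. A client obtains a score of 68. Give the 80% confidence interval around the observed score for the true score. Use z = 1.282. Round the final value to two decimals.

SD = √100 ≈ 10.000
Spearman-Brown: r = 2(0.722) / (1 + 0.722) = 1.444 / 1.722 ≈ 0.839
The standard error of measurement is 10.000·√(1 − 0.839) ≈ 10.000·0.402 ≈ 4.018.
Margin = 1.282 · 4.018 ≈ 5.151
CI = 68 ± 5.151 → [62.849, 73.151]

[62.85, 73.15]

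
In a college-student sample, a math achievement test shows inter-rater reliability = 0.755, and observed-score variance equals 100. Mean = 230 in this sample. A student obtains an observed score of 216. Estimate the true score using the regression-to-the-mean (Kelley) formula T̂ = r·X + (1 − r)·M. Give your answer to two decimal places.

219.43

Estimated true score = 0.7550×216 + (1 − 0.7550)×230 ≈ 219.4300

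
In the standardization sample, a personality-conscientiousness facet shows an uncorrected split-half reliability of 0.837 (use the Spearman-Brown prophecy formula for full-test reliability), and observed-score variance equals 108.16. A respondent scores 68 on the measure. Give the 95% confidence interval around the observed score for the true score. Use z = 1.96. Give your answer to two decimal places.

SD = √108.16 ≃ 10.400
Full-length reliability (Spearman-Brown) = 2(0.837)/(1+0.837) ≃ 0.911
SEM = 10.400 * √(1 − 0.911) = 10.400 * √0.089 ≃ 10.400 * 0.298 ≃ 3.098
Margin = 1.96 * 3.098 ≃ 6.072
Interval: (61.928, 74.072)

[61.93, 74.07]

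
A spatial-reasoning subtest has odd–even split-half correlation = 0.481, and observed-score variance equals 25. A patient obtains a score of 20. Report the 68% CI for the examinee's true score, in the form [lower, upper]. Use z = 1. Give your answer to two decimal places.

σ = 25^(1/2) = 5.000
Full-length reliability (Spearman-Brown) = 2(0.481)/(1+0.481) ≃ 0.650
SEM = 5.000 × √(1 − 0.650) = 5.000 × √0.350 ≃ 5.000 × 0.592 ≃ 2.960
Margin = 1 × 2.960 ≃ 2.960
CI = 20 ± 2.960 → [17.040, 22.960]

[17.04, 22.96]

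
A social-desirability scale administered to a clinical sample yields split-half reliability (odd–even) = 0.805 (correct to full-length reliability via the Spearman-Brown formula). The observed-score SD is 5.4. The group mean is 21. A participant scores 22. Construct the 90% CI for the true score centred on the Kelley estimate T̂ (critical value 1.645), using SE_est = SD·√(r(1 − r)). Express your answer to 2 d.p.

[19.13, 24.65]

Full-length reliability (Spearman-Brown) = 2(0.805)/(1+0.805) ≈ 0.89197
T̂ = 0.89197(22) + 0.10803(21) ≈ 21.89197
SE_est = SD × √(r(1 − r)) = 5.40000 × √0.09636 ≈ 5.40000 × 0.31042 ≈ 1.67628
CI = 21.89197 ± 1.645 × 1.67628 → [19.13448, 24.64945]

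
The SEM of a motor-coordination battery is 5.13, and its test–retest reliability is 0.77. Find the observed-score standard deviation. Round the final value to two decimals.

10.70

SD = SEM / √(1 − r) = 5.13 / √0.2300 ≈ 5.13 / 0.4796 ≈ 10.6968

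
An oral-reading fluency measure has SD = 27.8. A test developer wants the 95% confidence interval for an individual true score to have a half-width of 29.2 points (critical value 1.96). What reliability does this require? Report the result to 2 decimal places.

SEM needed = half-width / z = 29.2/1.96 ≃ 14.898
r = 1 − (SEM / SD)² = 1 − (14.898 / 27.8)² ≃ 1 − 0.287 ≃ 0.713

0.71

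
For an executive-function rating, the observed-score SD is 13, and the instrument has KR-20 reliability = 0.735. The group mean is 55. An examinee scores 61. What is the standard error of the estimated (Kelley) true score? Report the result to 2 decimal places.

5.74

SE_est = 13.00000·√[r(1 − r)] ≈ 5.73733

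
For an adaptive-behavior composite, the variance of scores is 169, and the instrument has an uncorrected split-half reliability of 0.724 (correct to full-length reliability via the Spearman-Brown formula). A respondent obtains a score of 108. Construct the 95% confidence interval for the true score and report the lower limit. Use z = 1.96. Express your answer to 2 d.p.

SD = √169 = 13.0000
Full-length reliability (Spearman-Brown) = 2(0.724)/(1+0.724) ≈ 0.8399
SEM = 13.0000×√(1 − 0.8399) ≈ 5.2015
Half-width = 1.96×5.2015 ≈ 10.1950
Lower bound: 108 − 10.1950 = 97.8050

97.81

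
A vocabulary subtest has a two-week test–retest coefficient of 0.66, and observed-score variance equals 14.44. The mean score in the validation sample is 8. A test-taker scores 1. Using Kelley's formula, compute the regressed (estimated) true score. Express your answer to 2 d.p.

Estimated true score = 0.6600×1 + (1 − 0.6600)×8 ≈ 3.3800

3.38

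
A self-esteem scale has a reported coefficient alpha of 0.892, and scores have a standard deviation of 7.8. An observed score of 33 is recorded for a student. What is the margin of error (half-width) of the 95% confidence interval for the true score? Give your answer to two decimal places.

5.02

SEM = 7.800 * √(1 − 0.892) = 7.800 * √0.108 ≈ 7.800 * 0.329 ≈ 2.563
Half-width = 1.96*2.563 ≈ 5.024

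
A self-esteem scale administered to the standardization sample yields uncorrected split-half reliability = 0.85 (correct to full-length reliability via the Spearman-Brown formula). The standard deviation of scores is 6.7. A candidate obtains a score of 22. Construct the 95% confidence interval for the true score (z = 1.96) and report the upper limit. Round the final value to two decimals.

Full-length reliability (Spearman-Brown) = 2(0.85)/(1+0.85) ≈ 0.9189
SEM = 6.7000 × √(1 − 0.9189) = 6.7000 × √0.0811 ≈ 6.7000 × 0.2847 ≈ 1.9078
Margin = 1.96 × 1.9078 ≈ 3.7393
Upper bound: 22 + 3.7393 = 25.7393

25.74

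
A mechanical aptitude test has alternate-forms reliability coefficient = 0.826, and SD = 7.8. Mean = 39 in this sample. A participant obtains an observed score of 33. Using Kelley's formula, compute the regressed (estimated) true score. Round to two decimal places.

T̂ = 0.8260(33) + 0.1740(39) ≈ 34.0440

34.04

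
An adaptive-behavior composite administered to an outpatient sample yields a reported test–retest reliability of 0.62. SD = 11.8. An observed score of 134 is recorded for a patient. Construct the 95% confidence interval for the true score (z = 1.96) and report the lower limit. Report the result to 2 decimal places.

119.74

SEM = 11.80000 * √(1 − 0.62000) = 11.80000 * √0.38000 ≃ 11.80000 * 0.61644 ≃ 7.27401
1.96 * SEM ≃ 14.25706
Lower bound: 134 − 14.25706 = 119.74294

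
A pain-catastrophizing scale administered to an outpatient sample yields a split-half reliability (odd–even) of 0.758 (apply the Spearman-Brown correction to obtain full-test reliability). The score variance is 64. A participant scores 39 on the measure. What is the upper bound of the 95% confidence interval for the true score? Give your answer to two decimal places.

44.82

SD = √64 ≈ 8.000
Spearman-Brown: r = 2(0.758) / (1 + 0.758) = 1.516 / 1.758 ≈ 0.862
SEM = 8.000 × √(1 − 0.862) = 8.000 × √0.138 ≈ 8.000 × 0.371 ≈ 2.968
Half-width = 1.96×2.968 ≈ 5.818
Upper limit = 39 + 5.818 ≈ 44.818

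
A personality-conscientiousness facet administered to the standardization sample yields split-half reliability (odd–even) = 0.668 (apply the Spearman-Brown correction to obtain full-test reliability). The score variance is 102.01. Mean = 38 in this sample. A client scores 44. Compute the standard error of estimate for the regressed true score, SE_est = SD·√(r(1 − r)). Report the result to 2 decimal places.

4.03

SD = √102.01 = 10.1000
Full-length reliability (Spearman-Brown) = 2(0.668)/(1+0.668) ≈ 0.8010
SE_est = SD · √(r(1 − r)) = 10.1000 · √0.1594 ≈ 10.1000 · 0.3993 ≈ 4.0327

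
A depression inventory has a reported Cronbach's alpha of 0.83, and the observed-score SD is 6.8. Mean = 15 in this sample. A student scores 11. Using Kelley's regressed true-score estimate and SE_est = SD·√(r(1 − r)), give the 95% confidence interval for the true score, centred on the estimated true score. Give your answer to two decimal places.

[6.67, 16.69]

Estimated true score = 0.8300·11 + (1 − 0.8300)·15 ≈ 11.6800
SE_est = SD · √(r(1 − r)) = 6.8000 · √0.1411 ≈ 6.8000 · 0.3756 ≈ 2.5543
CI = 11.6800 ± 1.96 · 2.5543 → [6.6736, 16.6864]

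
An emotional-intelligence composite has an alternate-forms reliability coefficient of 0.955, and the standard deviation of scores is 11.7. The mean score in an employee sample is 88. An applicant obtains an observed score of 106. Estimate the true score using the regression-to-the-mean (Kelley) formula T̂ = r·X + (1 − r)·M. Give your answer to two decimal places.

T̂ = 0.9550(106) + 0.0450(88) ≃ 105.1900

105.19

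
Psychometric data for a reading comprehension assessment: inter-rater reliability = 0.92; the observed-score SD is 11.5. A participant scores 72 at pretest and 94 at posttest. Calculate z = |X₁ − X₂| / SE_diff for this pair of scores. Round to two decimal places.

SEM = 11.500*√(1 − 0.920) ≈ 3.253
Standard error of the difference = 3.253·√2 ≈ 4.600
z = |72 − 94| / 4.600 = 22 / 4.600 ≈ 4.783

4.78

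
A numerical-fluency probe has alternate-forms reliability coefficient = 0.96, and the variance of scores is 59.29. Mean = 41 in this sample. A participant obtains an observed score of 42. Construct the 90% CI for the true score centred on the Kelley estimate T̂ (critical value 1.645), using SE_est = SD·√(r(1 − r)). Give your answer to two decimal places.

[39.48, 44.44]

SD = √59.29 ≃ 7.7000
T̂ = 0.9600(42) + 0.0400(41) ≃ 41.9600
SE_est = 7.7000·√[r(1 − r)] ≃ 1.5089
90% CI: 41.9600 ± 2.4821 ≃ (39.4779, 44.4421)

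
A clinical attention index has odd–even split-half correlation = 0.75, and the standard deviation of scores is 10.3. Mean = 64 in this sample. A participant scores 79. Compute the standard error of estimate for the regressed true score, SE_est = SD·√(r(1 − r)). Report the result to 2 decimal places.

3.60

Full-length reliability (Spearman-Brown) = 2(0.75)/(1+0.75) ≈ 0.85714
SE_est = 10.30000·√(0.85714·0.14286) ≈ 3.60425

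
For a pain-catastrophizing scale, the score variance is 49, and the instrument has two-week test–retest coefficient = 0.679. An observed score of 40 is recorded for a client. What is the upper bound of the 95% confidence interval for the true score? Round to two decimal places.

SD = √49 ≃ 7.00000
SEM = 7.00000×√(1 − 0.67900) ≃ 3.96598
Half-width = 1.96×3.96598 ≃ 7.77332
Upper bound: 40 + 7.77332 = 47.77332

47.77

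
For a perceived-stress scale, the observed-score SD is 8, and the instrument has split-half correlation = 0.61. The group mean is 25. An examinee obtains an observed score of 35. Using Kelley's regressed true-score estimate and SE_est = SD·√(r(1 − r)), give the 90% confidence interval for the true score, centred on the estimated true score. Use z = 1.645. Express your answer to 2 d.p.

Full-length reliability (Spearman-Brown) = 2(0.61)/(1+0.61) ≈ 0.758
Estimated true score = 0.758·35 + (1 − 0.758)·25 ≈ 32.578
SE_est = SD · √(r(1 − r)) = 8.000 · √0.184 ≈ 8.000 · 0.428 ≈ 3.427
CI = 32.578 ± 1.645 · 3.427 → [26.939, 38.216]

[26.94, 38.22]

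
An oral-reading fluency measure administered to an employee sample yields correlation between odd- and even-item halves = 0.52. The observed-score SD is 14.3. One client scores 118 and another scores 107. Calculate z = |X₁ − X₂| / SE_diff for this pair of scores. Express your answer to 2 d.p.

0.97

Spearman-Brown: r = 2(0.52) / (1 + 0.52) = 1.04000 / 1.52000 ≈ 0.68421
SEM = 14.30000 × √(1 − 0.68421) = 14.30000 × √0.31579 ≈ 14.30000 × 0.56195 ≈ 8.03591
Standard error of the difference = 8.03591·√2 ≈ 11.36449
z = 11 / 11.36449 ≈ 0.96793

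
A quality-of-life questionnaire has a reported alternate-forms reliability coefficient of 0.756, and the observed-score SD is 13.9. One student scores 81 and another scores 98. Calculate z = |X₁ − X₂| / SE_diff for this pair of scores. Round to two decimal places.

1.75

SEM = 13.900*√(1 − 0.756) ≈ 6.866
Standard error of the difference = 6.866·√2 ≈ 9.710
z = 17 / 9.710 ≈ 1.751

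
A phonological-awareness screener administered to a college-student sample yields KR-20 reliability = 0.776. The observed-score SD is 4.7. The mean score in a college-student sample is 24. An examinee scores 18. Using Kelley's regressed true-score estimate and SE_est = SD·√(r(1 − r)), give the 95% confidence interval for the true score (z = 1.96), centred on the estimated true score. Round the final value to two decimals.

T̂ = 0.7760(18) + 0.2240(24) ≈ 19.3440
SE_est = 4.7000·√[r(1 − r)] ≈ 1.9595
95% CI: 19.3440 ± 3.8407 ≈ (15.5033, 23.1847)

[15.50, 23.18]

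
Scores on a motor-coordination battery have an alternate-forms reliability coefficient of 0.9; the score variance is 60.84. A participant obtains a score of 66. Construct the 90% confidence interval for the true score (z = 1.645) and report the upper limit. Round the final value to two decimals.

SD = √60.84 = 7.8000
SEM = 7.8000*√(1 − 0.9000) ≈ 2.4666
Half-width = 1.645*2.4666 ≈ 4.0575
Upper bound: 66 + 4.0575 = 70.0575

70.06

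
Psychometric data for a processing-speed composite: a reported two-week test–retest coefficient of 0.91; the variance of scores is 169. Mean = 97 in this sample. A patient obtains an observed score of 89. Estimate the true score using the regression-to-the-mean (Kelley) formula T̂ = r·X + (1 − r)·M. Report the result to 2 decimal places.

89.72

T̂ = 0.910(89) + 0.090(97) ≃ 89.720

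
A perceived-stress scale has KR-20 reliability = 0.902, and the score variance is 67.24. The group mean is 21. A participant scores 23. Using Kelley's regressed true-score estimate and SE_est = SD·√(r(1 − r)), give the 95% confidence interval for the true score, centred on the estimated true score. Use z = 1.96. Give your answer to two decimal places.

[18.03, 27.58]

SD = √67.24 ≃ 8.20000
Estimated true score = 0.90200*23 + (1 − 0.90200)*21 ≃ 22.80400
SE_est = 8.20000*√(0.90200*0.09800) ≃ 2.43798
95% CI: 22.80400 ± 4.77844 ≃ (18.02556, 27.58244)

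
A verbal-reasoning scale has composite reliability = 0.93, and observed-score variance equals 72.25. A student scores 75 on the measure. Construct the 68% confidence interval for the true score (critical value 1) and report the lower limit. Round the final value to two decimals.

SD = √72.25 ≈ 8.500
SEM = 8.500 · √(1 − 0.930) = 8.500 · √0.070 ≈ 8.500 · 0.265 ≈ 2.249
Half-width = 1·2.249 ≈ 2.249
Lower bound: 75 − 2.249 = 72.751

72.75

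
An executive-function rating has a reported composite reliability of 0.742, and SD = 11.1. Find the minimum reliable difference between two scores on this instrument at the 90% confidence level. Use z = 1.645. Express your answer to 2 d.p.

The standard error of measurement is 11.10000*√(1 − 0.74200) ≈ 11.10000*0.50794 ≈ 5.63810.
Standard error of the difference = 5.63810·√2 ≈ 7.97348
Minimum reliable difference = 1.645 * SE_diff ≈ 1.645 * 7.97348 ≈ 13.11637

13.12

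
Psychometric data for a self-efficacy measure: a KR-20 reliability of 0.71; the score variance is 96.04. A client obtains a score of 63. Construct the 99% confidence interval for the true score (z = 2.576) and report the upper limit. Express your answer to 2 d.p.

σ = 96.04^(1/2) = 9.80000
SEM = 9.80000·√(1 − 0.71000) ≃ 5.27746
2.576 · SEM ≃ 13.59474
Upper limit = 63 + 13.59474 ≃ 76.59474

76.59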